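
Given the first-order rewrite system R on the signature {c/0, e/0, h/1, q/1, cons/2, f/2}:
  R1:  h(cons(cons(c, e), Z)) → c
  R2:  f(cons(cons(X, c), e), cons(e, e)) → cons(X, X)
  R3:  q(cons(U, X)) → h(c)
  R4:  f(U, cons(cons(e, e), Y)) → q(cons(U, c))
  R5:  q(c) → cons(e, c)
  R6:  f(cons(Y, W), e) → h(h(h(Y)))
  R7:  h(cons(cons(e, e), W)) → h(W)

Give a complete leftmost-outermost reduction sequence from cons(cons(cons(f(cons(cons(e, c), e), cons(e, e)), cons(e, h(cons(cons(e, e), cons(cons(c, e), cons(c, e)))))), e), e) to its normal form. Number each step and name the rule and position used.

1. cons(cons(cons(f(cons(cons(e, c), e), cons(e, e)), cons(e, h(cons(cons(e, e), cons(cons(c, e), cons(c, e)))))), e), e)  →  cons(cons(cons(cons(e, e), cons(e, h(cons(cons(e, e), cons(cons(c, e), cons(c, e)))))), e), e)   [R2 at 1.1.1]
2. cons(cons(cons(cons(e, e), cons(e, h(cons(cons(e, e), cons(cons(c, e), cons(c, e)))))), e), e)  →  cons(cons(cons(cons(e, e), cons(e, h(cons(cons(c, e), cons(c, e))))), e), e)   [R7 at 1.1.2.2]
3. cons(cons(cons(cons(e, e), cons(e, h(cons(cons(c, e), cons(c, e))))), e), e)  →  cons(cons(cons(cons(e, e), cons(e, c)), e), e)   [R1 at 1.1.2.2]

cons(cons(cons(cons(e, e), cons(e, c)), e), e)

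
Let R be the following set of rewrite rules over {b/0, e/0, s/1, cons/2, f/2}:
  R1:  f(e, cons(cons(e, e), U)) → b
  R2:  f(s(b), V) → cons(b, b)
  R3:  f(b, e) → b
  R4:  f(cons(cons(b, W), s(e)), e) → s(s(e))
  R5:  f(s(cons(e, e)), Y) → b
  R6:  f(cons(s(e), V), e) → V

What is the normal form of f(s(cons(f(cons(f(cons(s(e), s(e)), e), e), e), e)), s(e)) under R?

1. f(s(cons(f(cons(f(cons(s(e), s(e)), e), e), e), e)), s(e))  →  f(s(cons(f(cons(s(e), e), e), e)), s(e))   [R6 at 1.1.1.1.1]
2. f(s(cons(f(cons(s(e), e), e), e)), s(e))  →  f(s(cons(e, e)), s(e))   [R6 at 1.1.1]
3. f(s(cons(e, e)), s(e))  →  b   [R5 at ε]

b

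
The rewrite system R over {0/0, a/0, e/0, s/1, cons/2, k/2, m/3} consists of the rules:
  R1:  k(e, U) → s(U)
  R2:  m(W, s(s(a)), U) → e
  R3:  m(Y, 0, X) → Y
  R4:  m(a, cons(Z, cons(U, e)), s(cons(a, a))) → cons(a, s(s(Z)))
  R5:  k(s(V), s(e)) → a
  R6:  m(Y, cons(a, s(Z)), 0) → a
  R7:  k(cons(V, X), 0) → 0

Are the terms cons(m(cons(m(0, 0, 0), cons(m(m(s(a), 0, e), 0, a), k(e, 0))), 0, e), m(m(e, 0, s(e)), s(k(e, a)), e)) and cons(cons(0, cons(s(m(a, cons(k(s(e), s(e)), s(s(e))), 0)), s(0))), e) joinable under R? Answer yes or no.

Reduce t₁ = cons(m(cons(m(0, 0, 0), cons(m(m(s(a), 0, e), 0, a), k(e, 0))), 0, e), m(m(e, 0, s(e)), s(k(e, a)), e)):
1. cons(m(cons(m(0, 0, 0), cons(m(m(s(a), 0, e), 0, a), k(e, 0))), 0, e), m(m(e, 0, s(e)), s(k(e, a)), e))  →  cons(cons(m(0, 0, 0), cons(m(m(s(a), 0, e), 0, a), k(e, 0))), m(m(e, 0, s(e)), s(k(e, a)), e))   [R3 at 1]
2. cons(cons(m(0, 0, 0), cons(m(m(s(a), 0, e), 0, a), k(e, 0))), m(m(e, 0, s(e)), s(k(e, a)), e))  →  cons(cons(0, cons(m(m(s(a), 0, e), 0, a), k(e, 0))), m(m(e, 0, s(e)), s(k(e, a)), e))   [R3 at 1.1]
3. cons(cons(0, cons(m(m(s(a), 0, e), 0, a), k(e, 0))), m(m(e, 0, s(e)), s(k(e, a)), e))  →  cons(cons(0, cons(m(s(a), 0, e), k(e, 0))), m(m(e, 0, s(e)), s(k(e, a)), e))   [R3 at 1.2.1]
4. cons(cons(0, cons(m(s(a), 0, e), k(e, 0))), m(m(e, 0, s(e)), s(k(e, a)), e))  →  cons(cons(0, cons(s(a), k(e, 0))), m(m(e, 0, s(e)), s(k(e, a)), e))   [R3 at 1.2.1]
5. cons(cons(0, cons(s(a), k(e, 0))), m(m(e, 0, s(e)), s(k(e, a)), e))  →  cons(cons(0, cons(s(a), s(0))), m(m(e, 0, s(e)), s(k(e, a)), e))   [R1 at 1.2.2]
6. cons(cons(0, cons(s(a), s(0))), m(m(e, 0, s(e)), s(k(e, a)), e))  →  cons(cons(0, cons(s(a), s(0))), m(e, s(k(e, a)), e))   [R3 at 2.1]
7. cons(cons(0, cons(s(a), s(0))), m(e, s(k(e, a)), e))  →  cons(cons(0, cons(s(a), s(0))), m(e, s(s(a)), e))   [R1 at 2.2.1]
8. cons(cons(0, cons(s(a), s(0))), m(e, s(s(a)), e))  →  cons(cons(0, cons(s(a), s(0))), e)   [R2 at 2]

Reduce t₂ = cons(cons(0, cons(s(m(a, cons(k(s(e), s(e)), s(s(e))), 0)), s(0))), e):
1. cons(cons(0, cons(s(m(a, cons(k(s(e), s(e)), s(s(e))), 0)), s(0))), e)  →  cons(cons(0, cons(s(m(a, cons(a, s(s(e))), 0)), s(0))), e)   [R5 at 1.2.1.1.2.1]
2. cons(cons(0, cons(s(m(a, cons(a, s(s(e))), 0)), s(0))), e)  →  cons(cons(0, cons(s(a), s(0))), e)   [R6 at 1.2.1.1]

yes — NF(t₁) = cons(cons(0, cons(s(a), s(0))), e), NF(t₂) = cons(cons(0, cons(s(a), s(0))), e)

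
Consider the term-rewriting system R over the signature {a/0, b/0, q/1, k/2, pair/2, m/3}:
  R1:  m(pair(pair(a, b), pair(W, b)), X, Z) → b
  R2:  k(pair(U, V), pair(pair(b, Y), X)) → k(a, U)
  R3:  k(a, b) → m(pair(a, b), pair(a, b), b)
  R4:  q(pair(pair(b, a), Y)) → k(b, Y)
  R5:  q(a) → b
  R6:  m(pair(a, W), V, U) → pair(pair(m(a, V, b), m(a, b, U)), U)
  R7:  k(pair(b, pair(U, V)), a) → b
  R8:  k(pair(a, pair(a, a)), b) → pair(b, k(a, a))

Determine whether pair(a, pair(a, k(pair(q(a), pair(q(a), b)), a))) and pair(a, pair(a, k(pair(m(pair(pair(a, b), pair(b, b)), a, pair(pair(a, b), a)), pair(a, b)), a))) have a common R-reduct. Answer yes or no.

yes — NF(t₁) = pair(a, pair(a, b)), NF(t₂) = pair(a, pair(a, b))

Reduce t₁ = pair(a, pair(a, k(pair(q(a), pair(q(a), b)), a))):
1. pair(a, pair(a, k(pair(q(a), pair(q(a), b)), a)))  →  pair(a, pair(a, k(pair(b, pair(q(a), b)), a)))   [R5 at 2.2.1.1]
2. pair(a, pair(a, k(pair(b, pair(q(a), b)), a)))  →  pair(a, pair(a, b))   [R7 at 2.2]

Reduce t₂ = pair(a, pair(a, k(pair(m(pair(pair(a, b), pair(b, b)), a, pair(pair(a, b), a)), pair(a, b)), a))):
1. pair(a, pair(a, k(pair(m(pair(pair(a, b), pair(b, b)), a, pair(pair(a, b), a)), pair(a, b)), a)))  →  pair(a, pair(a, k(pair(b, pair(a, b)), a)))   [R1 at 2.2.1.1]
2. pair(a, pair(a, k(pair(b, pair(a, b)), a)))  →  pair(a, pair(a, b))   [R7 at 2.2]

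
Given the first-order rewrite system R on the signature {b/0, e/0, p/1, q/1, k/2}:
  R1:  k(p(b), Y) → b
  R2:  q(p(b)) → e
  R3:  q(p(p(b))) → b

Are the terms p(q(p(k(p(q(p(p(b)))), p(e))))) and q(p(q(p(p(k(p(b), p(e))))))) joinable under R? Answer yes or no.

no — NF(t₁) = p(e), NF(t₂) = e

Reduce t₁ = p(q(p(k(p(q(p(p(b)))), p(e))))):
1. p(q(p(k(p(q(p(p(b)))), p(e)))))  →  p(q(p(k(p(b), p(e)))))   [R3 at 1.1.1.1.1]
2. p(q(p(k(p(b), p(e)))))  →  p(q(p(b)))   [R1 at 1.1.1]
3. p(q(p(b)))  →  p(e)   [R2 at 1]

Reduce t₂ = q(p(q(p(p(k(p(b), p(e))))))):
1. q(p(q(p(p(k(p(b), p(e)))))))  →  q(p(q(p(p(b)))))   [R1 at 1.1.1.1.1]
2. q(p(q(p(p(b)))))  →  q(p(b))   [R3 at 1.1]
3. q(p(b))  →  e   [R2 at ε]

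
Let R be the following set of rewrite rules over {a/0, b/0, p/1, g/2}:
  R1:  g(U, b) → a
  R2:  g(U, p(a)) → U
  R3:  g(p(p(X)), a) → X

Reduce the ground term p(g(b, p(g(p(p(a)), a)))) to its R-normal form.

1. p(g(b, p(g(p(p(a)), a))))  →  p(g(b, p(a)))   [R3 at 1.2.1]
2. p(g(b, p(a)))  →  p(b)   [R2 at 1]

p(b)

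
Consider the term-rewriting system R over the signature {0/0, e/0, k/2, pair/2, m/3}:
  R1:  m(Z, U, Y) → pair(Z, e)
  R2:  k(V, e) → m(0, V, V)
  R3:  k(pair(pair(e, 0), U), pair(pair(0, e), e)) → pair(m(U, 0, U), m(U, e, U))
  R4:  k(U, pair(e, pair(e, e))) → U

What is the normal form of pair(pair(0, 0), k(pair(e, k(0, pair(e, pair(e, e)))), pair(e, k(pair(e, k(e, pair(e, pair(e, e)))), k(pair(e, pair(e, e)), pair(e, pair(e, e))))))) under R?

1. pair(pair(0, 0), k(pair(e, k(0, pair(e, pair(e, e)))), pair(e, k(pair(e, k(e, pair(e, pair(e, e)))), k(pair(e, pair(e, e)), pair(e, pair(e, e)))))))  →  pair(pair(0, 0), k(pair(e, 0), pair(e, k(pair(e, k(e, pair(e, pair(e, e)))), k(pair(e, pair(e, e)), pair(e, pair(e, e)))))))   [R4 at 2.1.2]
2. pair(pair(0, 0), k(pair(e, 0), pair(e, k(pair(e, k(e, pair(e, pair(e, e)))), k(pair(e, pair(e, e)), pair(e, pair(e, e)))))))  →  pair(pair(0, 0), k(pair(e, 0), pair(e, k(pair(e, e), k(pair(e, pair(e, e)), pair(e, pair(e, e)))))))   [R4 at 2.2.2.1.2]
3. pair(pair(0, 0), k(pair(e, 0), pair(e, k(pair(e, e), k(pair(e, pair(e, e)), pair(e, pair(e, e)))))))  →  pair(pair(0, 0), k(pair(e, 0), pair(e, k(pair(e, e), pair(e, pair(e, e))))))   [R4 at 2.2.2.2]
4. pair(pair(0, 0), k(pair(e, 0), pair(e, k(pair(e, e), pair(e, pair(e, e))))))  →  pair(pair(0, 0), k(pair(e, 0), pair(e, pair(e, e))))   [R4 at 2.2.2]
5. pair(pair(0, 0), k(pair(e, 0), pair(e, pair(e, e))))  →  pair(pair(0, 0), pair(e, 0))   [R4 at 2]

pair(pair(0, 0), pair(e, 0))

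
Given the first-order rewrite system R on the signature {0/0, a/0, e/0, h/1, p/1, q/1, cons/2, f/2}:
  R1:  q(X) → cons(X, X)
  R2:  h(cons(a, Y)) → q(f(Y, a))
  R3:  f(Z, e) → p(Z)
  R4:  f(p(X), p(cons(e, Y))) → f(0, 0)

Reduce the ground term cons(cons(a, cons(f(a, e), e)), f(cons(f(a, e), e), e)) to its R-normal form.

cons(cons(a, cons(p(a), e)), p(cons(p(a), e)))

1. cons(cons(a, cons(f(a, e), e)), f(cons(f(a, e), e), e))  →  cons(cons(a, cons(p(a), e)), f(cons(f(a, e), e), e))   [R3 at 1.2.1]
2. cons(cons(a, cons(p(a), e)), f(cons(f(a, e), e), e))  →  cons(cons(a, cons(p(a), e)), p(cons(f(a, e), e)))   [R3 at 2]
3. cons(cons(a, cons(p(a), e)), p(cons(f(a, e), e)))  →  cons(cons(a, cons(p(a), e)), p(cons(p(a), e)))   [R3 at 2.1.1]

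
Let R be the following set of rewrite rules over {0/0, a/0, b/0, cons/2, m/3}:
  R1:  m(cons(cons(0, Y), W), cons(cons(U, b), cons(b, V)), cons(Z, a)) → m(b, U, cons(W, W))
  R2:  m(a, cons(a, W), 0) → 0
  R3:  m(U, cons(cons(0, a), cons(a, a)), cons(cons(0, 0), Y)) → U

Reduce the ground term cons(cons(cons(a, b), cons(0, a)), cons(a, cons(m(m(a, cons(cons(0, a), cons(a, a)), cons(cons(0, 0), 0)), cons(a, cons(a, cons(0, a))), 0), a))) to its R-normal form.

cons(cons(cons(a, b), cons(0, a)), cons(a, cons(0, a)))

1. cons(cons(cons(a, b), cons(0, a)), cons(a, cons(m(m(a, cons(cons(0, a), cons(a, a)), cons(cons(0, 0), 0)), cons(a, cons(a, cons(0, a))), 0), a)))  →  cons(cons(cons(a, b), cons(0, a)), cons(a, cons(m(a, cons(a, cons(a, cons(0, a))), 0), a)))   [R3 at 2.2.1.1]
2. cons(cons(cons(a, b), cons(0, a)), cons(a, cons(m(a, cons(a, cons(a, cons(0, a))), 0), a)))  →  cons(cons(cons(a, b), cons(0, a)), cons(a, cons(0, a)))   [R2 at 2.2.1]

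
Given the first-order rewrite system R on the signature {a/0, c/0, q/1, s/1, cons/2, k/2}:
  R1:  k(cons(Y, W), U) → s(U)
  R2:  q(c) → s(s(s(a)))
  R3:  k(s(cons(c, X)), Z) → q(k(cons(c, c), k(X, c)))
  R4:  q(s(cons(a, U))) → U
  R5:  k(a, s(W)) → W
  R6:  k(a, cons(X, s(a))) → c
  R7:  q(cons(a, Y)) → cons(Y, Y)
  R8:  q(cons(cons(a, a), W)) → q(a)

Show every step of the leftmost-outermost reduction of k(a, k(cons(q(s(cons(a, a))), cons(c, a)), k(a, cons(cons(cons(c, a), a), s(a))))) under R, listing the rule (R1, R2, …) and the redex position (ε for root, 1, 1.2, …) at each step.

c

1. k(a, k(cons(q(s(cons(a, a))), cons(c, a)), k(a, cons(cons(cons(c, a), a), s(a)))))  →  k(a, s(k(a, cons(cons(cons(c, a), a), s(a)))))   [R1 at 2]
2. k(a, s(k(a, cons(cons(cons(c, a), a), s(a)))))  →  k(a, cons(cons(cons(c, a), a), s(a)))   [R5 at ε]
3. k(a, cons(cons(cons(c, a), a), s(a)))  →  c   [R6 at ε]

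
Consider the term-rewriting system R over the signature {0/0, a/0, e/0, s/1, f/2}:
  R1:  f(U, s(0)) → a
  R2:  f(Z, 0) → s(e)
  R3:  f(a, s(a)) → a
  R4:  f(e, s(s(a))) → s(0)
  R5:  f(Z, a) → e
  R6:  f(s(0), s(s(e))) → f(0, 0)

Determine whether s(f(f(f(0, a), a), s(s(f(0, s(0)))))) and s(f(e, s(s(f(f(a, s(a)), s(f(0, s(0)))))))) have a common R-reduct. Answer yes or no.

yes — NF(t₁) = s(s(0)), NF(t₂) = s(s(0))

Reduce t₁ = s(f(f(f(0, a), a), s(s(f(0, s(0)))))):
1. s(f(f(f(0, a), a), s(s(f(0, s(0))))))  →  s(f(e, s(s(f(0, s(0))))))   [R5 at 1.1]
2. s(f(e, s(s(f(0, s(0))))))  →  s(f(e, s(s(a))))   [R1 at 1.2.1.1]
3. s(f(e, s(s(a))))  →  s(s(0))   [R4 at 1]

Reduce t₂ = s(f(e, s(s(f(f(a, s(a)), s(f(0, s(0)))))))):
1. s(f(e, s(s(f(f(a, s(a)), s(f(0, s(0))))))))  →  s(f(e, s(s(f(a, s(f(0, s(0))))))))   [R3 at 1.2.1.1.1]
2. s(f(e, s(s(f(a, s(f(0, s(0))))))))  →  s(f(e, s(s(f(a, s(a))))))   [R1 at 1.2.1.1.2.1]
3. s(f(e, s(s(f(a, s(a))))))  →  s(f(e, s(s(a))))   [R3 at 1.2.1.1]
4. s(f(e, s(s(a))))  →  s(s(0))   [R4 at 1]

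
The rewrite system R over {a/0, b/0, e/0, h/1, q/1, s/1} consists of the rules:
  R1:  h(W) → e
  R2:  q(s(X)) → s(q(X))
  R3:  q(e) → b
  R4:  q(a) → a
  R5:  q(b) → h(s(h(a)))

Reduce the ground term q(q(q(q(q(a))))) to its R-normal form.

1. q(q(q(q(q(a)))))  →  q(q(q(q(a))))   [R4 at 1.1.1.1]
2. q(q(q(q(a))))  →  q(q(q(a)))   [R4 at 1.1.1]
3. q(q(q(a)))  →  q(q(a))   [R4 at 1.1]
4. q(q(a))  →  q(a)   [R4 at 1]
5. q(a)  →  a   [R4 at ε]

a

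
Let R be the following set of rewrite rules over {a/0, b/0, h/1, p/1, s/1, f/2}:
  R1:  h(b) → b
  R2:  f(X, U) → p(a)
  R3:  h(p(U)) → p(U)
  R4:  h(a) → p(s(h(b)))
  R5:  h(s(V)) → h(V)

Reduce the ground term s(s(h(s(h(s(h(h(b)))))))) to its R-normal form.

1. s(s(h(s(h(s(h(h(b))))))))  →  s(s(h(h(s(h(h(b)))))))   [R5 at 1.1]
2. s(s(h(h(s(h(h(b)))))))  →  s(s(h(h(h(h(b))))))   [R5 at 1.1.1]
3. s(s(h(h(h(h(b))))))  →  s(s(h(h(h(b)))))   [R1 at 1.1.1.1.1]
4. s(s(h(h(h(b)))))  →  s(s(h(h(b))))   [R1 at 1.1.1.1]
5. s(s(h(h(b))))  →  s(s(h(b)))   [R1 at 1.1.1]
6. s(s(h(b)))  →  s(s(b))   [R1 at 1.1]

s(s(b))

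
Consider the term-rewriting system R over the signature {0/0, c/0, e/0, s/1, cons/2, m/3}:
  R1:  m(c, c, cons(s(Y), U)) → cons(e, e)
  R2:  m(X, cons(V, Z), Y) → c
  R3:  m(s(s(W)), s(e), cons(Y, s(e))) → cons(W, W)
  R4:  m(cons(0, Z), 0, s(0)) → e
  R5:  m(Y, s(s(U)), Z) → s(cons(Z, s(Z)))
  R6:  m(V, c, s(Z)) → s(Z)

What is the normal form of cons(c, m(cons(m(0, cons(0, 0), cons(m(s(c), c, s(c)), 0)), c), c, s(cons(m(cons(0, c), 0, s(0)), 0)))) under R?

cons(c, s(cons(e, 0)))

1. cons(c, m(cons(m(0, cons(0, 0), cons(m(s(c), c, s(c)), 0)), c), c, s(cons(m(cons(0, c), 0, s(0)), 0))))  →  cons(c, s(cons(m(cons(0, c), 0, s(0)), 0)))   [R6 at 2]
2. cons(c, s(cons(m(cons(0, c), 0, s(0)), 0)))  →  cons(c, s(cons(e, 0)))   [R4 at 2.1.1]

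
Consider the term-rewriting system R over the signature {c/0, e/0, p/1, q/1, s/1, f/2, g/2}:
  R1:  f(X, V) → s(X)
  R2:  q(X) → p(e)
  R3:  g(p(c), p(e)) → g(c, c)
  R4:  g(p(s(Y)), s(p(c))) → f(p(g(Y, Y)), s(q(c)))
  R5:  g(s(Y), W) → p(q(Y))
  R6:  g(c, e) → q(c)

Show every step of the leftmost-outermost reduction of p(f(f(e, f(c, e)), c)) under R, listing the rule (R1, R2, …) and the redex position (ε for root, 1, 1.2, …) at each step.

1. p(f(f(e, f(c, e)), c))  →  p(s(f(e, f(c, e))))   [R1 at 1]
2. p(s(f(e, f(c, e))))  →  p(s(s(e)))   [R1 at 1.1]

p(s(s(e)))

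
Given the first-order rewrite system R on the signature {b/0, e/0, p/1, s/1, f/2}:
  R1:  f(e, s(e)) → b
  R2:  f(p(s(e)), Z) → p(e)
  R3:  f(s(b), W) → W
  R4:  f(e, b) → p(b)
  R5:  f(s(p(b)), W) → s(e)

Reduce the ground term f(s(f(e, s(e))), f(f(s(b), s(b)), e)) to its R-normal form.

1. f(s(f(e, s(e))), f(f(s(b), s(b)), e))  →  f(s(b), f(f(s(b), s(b)), e))   [R1 at 1.1]
2. f(s(b), f(f(s(b), s(b)), e))  →  f(f(s(b), s(b)), e)   [R3 at ε]
3. f(f(s(b), s(b)), e)  →  f(s(b), e)   [R3 at 1]
4. f(s(b), e)  →  e   [R3 at ε]

e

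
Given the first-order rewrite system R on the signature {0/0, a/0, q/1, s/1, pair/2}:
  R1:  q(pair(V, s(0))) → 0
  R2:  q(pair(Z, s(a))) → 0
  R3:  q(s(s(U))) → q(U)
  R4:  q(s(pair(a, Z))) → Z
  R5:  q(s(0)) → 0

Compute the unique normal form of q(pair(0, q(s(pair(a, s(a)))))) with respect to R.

1. q(pair(0, q(s(pair(a, s(a))))))  →  q(pair(0, s(a)))   [R4 at 1.2]
2. q(pair(0, s(a)))  →  0   [R2 at ε]

0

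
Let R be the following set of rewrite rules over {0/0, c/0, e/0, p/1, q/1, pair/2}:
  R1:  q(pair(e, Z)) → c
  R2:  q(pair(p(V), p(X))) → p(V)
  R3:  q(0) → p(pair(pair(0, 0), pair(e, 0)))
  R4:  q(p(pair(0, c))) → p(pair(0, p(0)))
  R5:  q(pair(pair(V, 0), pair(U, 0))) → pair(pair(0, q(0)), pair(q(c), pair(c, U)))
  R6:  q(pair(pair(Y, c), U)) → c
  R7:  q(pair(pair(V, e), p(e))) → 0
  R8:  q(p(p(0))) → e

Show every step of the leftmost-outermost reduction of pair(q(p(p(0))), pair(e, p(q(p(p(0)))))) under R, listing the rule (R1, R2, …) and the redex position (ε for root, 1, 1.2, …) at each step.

pair(e, pair(e, p(e)))

1. pair(q(p(p(0))), pair(e, p(q(p(p(0))))))  →  pair(e, pair(e, p(q(p(p(0))))))   [R8 at 1]
2. pair(e, pair(e, p(q(p(p(0))))))  →  pair(e, pair(e, p(e)))   [R8 at 2.2.1]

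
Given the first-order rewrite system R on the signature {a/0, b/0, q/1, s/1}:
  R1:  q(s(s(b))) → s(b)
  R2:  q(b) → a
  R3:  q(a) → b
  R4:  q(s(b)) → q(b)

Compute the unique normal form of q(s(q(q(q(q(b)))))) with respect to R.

a

1. q(s(q(q(q(q(b))))))  →  q(s(q(q(q(a)))))   [R2 at 1.1.1.1.1]
2. q(s(q(q(q(a)))))  →  q(s(q(q(b))))   [R3 at 1.1.1.1]
3. q(s(q(q(b))))  →  q(s(q(a)))   [R2 at 1.1.1]
4. q(s(q(a)))  →  q(s(b))   [R3 at 1.1]
5. q(s(b))  →  q(b)   [R4 at ε]
6. q(b)  →  a   [R2 at ε]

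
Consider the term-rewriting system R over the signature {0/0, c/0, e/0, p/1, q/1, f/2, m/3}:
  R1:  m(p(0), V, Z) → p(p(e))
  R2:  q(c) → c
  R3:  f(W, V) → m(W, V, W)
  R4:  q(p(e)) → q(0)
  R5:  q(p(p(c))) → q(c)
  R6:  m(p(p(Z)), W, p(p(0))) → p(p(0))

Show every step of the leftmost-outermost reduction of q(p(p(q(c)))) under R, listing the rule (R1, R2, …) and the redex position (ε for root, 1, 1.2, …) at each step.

c

1. q(p(p(q(c))))  →  q(p(p(c)))   [R2 at 1.1.1]
2. q(p(p(c)))  →  q(c)   [R5 at ε]
3. q(c)  →  c   [R2 at ε]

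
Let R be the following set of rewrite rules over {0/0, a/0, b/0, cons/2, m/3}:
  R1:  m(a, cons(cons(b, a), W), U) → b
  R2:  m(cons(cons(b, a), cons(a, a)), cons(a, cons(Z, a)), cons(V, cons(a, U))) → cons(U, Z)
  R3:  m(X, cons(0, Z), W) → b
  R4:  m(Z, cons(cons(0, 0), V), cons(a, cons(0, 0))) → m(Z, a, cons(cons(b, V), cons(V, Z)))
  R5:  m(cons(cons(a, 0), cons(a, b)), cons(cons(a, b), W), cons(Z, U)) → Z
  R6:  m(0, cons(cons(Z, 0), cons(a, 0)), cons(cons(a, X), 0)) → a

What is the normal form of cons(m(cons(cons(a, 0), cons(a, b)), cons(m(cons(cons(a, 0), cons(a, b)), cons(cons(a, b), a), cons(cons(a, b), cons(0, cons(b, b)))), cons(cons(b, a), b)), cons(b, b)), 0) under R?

1. cons(m(cons(cons(a, 0), cons(a, b)), cons(m(cons(cons(a, 0), cons(a, b)), cons(cons(a, b), a), cons(cons(a, b), cons(0, cons(b, b)))), cons(cons(b, a), b)), cons(b, b)), 0)  →  cons(m(cons(cons(a, 0), cons(a, b)), cons(cons(a, b), cons(cons(b, a), b)), cons(b, b)), 0)   [R5 at 1.2.1]
2. cons(m(cons(cons(a, 0), cons(a, b)), cons(cons(a, b), cons(cons(b, a), b)), cons(b, b)), 0)  →  cons(b, 0)   [R5 at 1]

cons(b, 0)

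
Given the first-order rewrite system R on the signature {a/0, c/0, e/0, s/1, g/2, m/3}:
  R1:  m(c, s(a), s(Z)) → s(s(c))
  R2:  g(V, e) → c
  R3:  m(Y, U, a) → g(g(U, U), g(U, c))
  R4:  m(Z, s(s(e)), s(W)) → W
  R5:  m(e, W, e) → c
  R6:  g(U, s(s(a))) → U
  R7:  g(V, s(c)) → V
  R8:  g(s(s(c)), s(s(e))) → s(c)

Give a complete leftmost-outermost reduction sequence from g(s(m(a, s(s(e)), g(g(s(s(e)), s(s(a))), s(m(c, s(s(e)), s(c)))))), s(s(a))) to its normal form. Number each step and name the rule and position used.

1. g(s(m(a, s(s(e)), g(g(s(s(e)), s(s(a))), s(m(c, s(s(e)), s(c)))))), s(s(a)))  →  s(m(a, s(s(e)), g(g(s(s(e)), s(s(a))), s(m(c, s(s(e)), s(c))))))   [R6 at ε]
2. s(m(a, s(s(e)), g(g(s(s(e)), s(s(a))), s(m(c, s(s(e)), s(c))))))  →  s(m(a, s(s(e)), g(s(s(e)), s(m(c, s(s(e)), s(c))))))   [R6 at 1.3.1]
3. s(m(a, s(s(e)), g(s(s(e)), s(m(c, s(s(e)), s(c))))))  →  s(m(a, s(s(e)), g(s(s(e)), s(c))))   [R4 at 1.3.2.1]
4. s(m(a, s(s(e)), g(s(s(e)), s(c))))  →  s(m(a, s(s(e)), s(s(e))))   [R7 at 1.3]
5. s(m(a, s(s(e)), s(s(e))))  →  s(s(e))   [R4 at 1]

s(s(e))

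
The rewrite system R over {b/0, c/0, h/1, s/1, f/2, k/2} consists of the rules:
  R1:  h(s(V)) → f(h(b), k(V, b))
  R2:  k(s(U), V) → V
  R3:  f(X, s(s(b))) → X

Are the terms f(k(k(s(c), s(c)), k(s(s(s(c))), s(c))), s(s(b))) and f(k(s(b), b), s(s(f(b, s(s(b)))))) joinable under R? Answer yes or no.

no — NF(t₁) = s(c), NF(t₂) = b

Reduce t₁ = f(k(k(s(c), s(c)), k(s(s(s(c))), s(c))), s(s(b))):
1. f(k(k(s(c), s(c)), k(s(s(s(c))), s(c))), s(s(b)))  →  k(k(s(c), s(c)), k(s(s(s(c))), s(c)))   [R3 at ε]
2. k(k(s(c), s(c)), k(s(s(s(c))), s(c)))  →  k(s(c), k(s(s(s(c))), s(c)))   [R2 at 1]
3. k(s(c), k(s(s(s(c))), s(c)))  →  k(s(s(s(c))), s(c))   [R2 at ε]
4. k(s(s(s(c))), s(c))  →  s(c)   [R2 at ε]

Reduce t₂ = f(k(s(b), b), s(s(f(b, s(s(b)))))):
1. f(k(s(b), b), s(s(f(b, s(s(b))))))  →  f(b, s(s(f(b, s(s(b))))))   [R2 at 1]
2. f(b, s(s(f(b, s(s(b))))))  →  f(b, s(s(b)))   [R3 at 2.1.1]
3. f(b, s(s(b)))  →  b   [R3 at ε]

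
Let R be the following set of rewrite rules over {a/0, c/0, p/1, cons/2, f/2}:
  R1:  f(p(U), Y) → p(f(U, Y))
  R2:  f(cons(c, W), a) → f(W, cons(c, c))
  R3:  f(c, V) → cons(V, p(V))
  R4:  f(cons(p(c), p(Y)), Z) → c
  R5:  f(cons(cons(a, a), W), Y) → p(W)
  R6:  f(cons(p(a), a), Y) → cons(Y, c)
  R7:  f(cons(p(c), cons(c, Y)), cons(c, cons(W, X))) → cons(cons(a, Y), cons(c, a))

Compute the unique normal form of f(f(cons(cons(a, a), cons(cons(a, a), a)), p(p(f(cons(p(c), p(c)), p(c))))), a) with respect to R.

1. f(f(cons(cons(a, a), cons(cons(a, a), a)), p(p(f(cons(p(c), p(c)), p(c))))), a)  →  f(p(cons(cons(a, a), a)), a)   [R5 at 1]
2. f(p(cons(cons(a, a), a)), a)  →  p(f(cons(cons(a, a), a), a))   [R1 at ε]
3. p(f(cons(cons(a, a), a), a))  →  p(p(a))   [R5 at 1]

p(p(a))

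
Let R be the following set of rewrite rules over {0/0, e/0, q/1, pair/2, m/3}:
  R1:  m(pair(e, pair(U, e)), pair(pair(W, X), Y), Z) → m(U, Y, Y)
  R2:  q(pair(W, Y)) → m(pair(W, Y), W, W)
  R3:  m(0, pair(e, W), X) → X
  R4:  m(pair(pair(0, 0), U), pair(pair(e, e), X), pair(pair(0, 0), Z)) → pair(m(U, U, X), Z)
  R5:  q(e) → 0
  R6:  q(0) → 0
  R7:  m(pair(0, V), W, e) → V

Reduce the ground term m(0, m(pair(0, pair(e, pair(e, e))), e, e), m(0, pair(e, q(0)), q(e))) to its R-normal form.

1. m(0, m(pair(0, pair(e, pair(e, e))), e, e), m(0, pair(e, q(0)), q(e)))  →  m(0, pair(e, pair(e, e)), m(0, pair(e, q(0)), q(e)))   [R7 at 2]
2. m(0, pair(e, pair(e, e)), m(0, pair(e, q(0)), q(e)))  →  m(0, pair(e, q(0)), q(e))   [R3 at ε]
3. m(0, pair(e, q(0)), q(e))  →  q(e)   [R3 at ε]
4. q(e)  →  0   [R5 at ε]

0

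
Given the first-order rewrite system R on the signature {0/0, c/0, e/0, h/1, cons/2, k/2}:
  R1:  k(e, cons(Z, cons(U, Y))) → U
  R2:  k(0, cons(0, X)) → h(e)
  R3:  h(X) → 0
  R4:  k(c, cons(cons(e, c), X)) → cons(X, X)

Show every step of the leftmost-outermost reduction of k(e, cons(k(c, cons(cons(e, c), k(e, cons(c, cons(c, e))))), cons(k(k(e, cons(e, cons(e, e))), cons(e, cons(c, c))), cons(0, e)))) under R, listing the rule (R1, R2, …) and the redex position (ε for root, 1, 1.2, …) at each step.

1. k(e, cons(k(c, cons(cons(e, c), k(e, cons(c, cons(c, e))))), cons(k(k(e, cons(e, cons(e, e))), cons(e, cons(c, c))), cons(0, e))))  →  k(k(e, cons(e, cons(e, e))), cons(e, cons(c, c)))   [R1 at ε]
2. k(k(e, cons(e, cons(e, e))), cons(e, cons(c, c)))  →  k(e, cons(e, cons(c, c)))   [R1 at 1]
3. k(e, cons(e, cons(c, c)))  →  c   [R1 at ε]

c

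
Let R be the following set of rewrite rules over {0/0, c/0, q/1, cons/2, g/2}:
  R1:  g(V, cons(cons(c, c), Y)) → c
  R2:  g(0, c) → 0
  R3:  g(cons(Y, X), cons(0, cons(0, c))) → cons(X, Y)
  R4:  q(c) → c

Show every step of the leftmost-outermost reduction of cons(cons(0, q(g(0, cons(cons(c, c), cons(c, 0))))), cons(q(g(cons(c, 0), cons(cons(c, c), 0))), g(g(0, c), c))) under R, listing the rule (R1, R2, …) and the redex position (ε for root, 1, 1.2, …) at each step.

1. cons(cons(0, q(g(0, cons(cons(c, c), cons(c, 0))))), cons(q(g(cons(c, 0), cons(cons(c, c), 0))), g(g(0, c), c)))  →  cons(cons(0, q(c)), cons(q(g(cons(c, 0), cons(cons(c, c), 0))), g(g(0, c), c)))   [R1 at 1.2.1]
2. cons(cons(0, q(c)), cons(q(g(cons(c, 0), cons(cons(c, c), 0))), g(g(0, c), c)))  →  cons(cons(0, c), cons(q(g(cons(c, 0), cons(cons(c, c), 0))), g(g(0, c), c)))   [R4 at 1.2]
3. cons(cons(0, c), cons(q(g(cons(c, 0), cons(cons(c, c), 0))), g(g(0, c), c)))  →  cons(cons(0, c), cons(q(c), g(g(0, c), c)))   [R1 at 2.1.1]
4. cons(cons(0, c), cons(q(c), g(g(0, c), c)))  →  cons(cons(0, c), cons(c, g(g(0, c), c)))   [R4 at 2.1]
5. cons(cons(0, c), cons(c, g(g(0, c), c)))  →  cons(cons(0, c), cons(c, g(0, c)))   [R2 at 2.2.1]
6. cons(cons(0, c), cons(c, g(0, c)))  →  cons(cons(0, c), cons(c, 0))   [R2 at 2.2]

cons(cons(0, c), cons(c, 0))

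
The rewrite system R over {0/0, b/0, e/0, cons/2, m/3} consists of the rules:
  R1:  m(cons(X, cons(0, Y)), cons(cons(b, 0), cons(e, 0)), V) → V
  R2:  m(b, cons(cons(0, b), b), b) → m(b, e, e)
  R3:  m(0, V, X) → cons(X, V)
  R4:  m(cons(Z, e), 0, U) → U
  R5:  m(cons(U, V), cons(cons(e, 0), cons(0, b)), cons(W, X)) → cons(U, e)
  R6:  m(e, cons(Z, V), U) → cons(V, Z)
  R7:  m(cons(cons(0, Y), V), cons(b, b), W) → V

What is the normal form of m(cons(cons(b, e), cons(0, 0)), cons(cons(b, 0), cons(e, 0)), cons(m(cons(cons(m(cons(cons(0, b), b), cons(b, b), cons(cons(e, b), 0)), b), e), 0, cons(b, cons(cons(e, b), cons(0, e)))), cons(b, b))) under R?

cons(cons(b, cons(cons(e, b), cons(0, e))), cons(b, b))

1. m(cons(cons(b, e), cons(0, 0)), cons(cons(b, 0), cons(e, 0)), cons(m(cons(cons(m(cons(cons(0, b), b), cons(b, b), cons(cons(e, b), 0)), b), e), 0, cons(b, cons(cons(e, b), cons(0, e)))), cons(b, b)))  →  cons(m(cons(cons(m(cons(cons(0, b), b), cons(b, b), cons(cons(e, b), 0)), b), e), 0, cons(b, cons(cons(e, b), cons(0, e)))), cons(b, b))   [R1 at ε]
2. cons(m(cons(cons(m(cons(cons(0, b), b), cons(b, b), cons(cons(e, b), 0)), b), e), 0, cons(b, cons(cons(e, b), cons(0, e)))), cons(b, b))  →  cons(cons(b, cons(cons(e, b), cons(0, e))), cons(b, b))   [R4 at 1]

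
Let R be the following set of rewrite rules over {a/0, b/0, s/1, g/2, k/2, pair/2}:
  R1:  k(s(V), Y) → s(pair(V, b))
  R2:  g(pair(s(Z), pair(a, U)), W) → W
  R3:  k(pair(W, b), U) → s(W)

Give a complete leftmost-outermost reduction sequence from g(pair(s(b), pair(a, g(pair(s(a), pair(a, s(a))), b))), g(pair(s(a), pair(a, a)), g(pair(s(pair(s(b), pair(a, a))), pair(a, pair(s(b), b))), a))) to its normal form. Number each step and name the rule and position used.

a

1. g(pair(s(b), pair(a, g(pair(s(a), pair(a, s(a))), b))), g(pair(s(a), pair(a, a)), g(pair(s(pair(s(b), pair(a, a))), pair(a, pair(s(b), b))), a)))  →  g(pair(s(a), pair(a, a)), g(pair(s(pair(s(b), pair(a, a))), pair(a, pair(s(b), b))), a))   [R2 at ε]
2. g(pair(s(a), pair(a, a)), g(pair(s(pair(s(b), pair(a, a))), pair(a, pair(s(b), b))), a))  →  g(pair(s(pair(s(b), pair(a, a))), pair(a, pair(s(b), b))), a)   [R2 at ε]
3. g(pair(s(pair(s(b), pair(a, a))), pair(a, pair(s(b), b))), a)  →  a   [R2 at ε]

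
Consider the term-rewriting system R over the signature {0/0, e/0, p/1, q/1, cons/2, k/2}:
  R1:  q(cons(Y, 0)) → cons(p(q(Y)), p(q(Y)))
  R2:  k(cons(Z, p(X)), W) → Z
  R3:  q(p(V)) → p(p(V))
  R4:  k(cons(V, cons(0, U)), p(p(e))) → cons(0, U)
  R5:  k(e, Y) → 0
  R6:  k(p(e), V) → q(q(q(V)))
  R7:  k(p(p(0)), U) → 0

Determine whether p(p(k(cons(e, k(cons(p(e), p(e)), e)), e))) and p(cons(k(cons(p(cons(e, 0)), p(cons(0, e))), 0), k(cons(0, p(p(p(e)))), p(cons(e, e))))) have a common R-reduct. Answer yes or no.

no — NF(t₁) = p(p(e)), NF(t₂) = p(cons(p(cons(e, 0)), 0))

Reduce t₁ = p(p(k(cons(e, k(cons(p(e), p(e)), e)), e))):
1. p(p(k(cons(e, k(cons(p(e), p(e)), e)), e)))  →  p(p(k(cons(e, p(e)), e)))   [R2 at 1.1.1.2]
2. p(p(k(cons(e, p(e)), e)))  →  p(p(e))   [R2 at 1.1]

Reduce t₂ = p(cons(k(cons(p(cons(e, 0)), p(cons(0, e))), 0), k(cons(0, p(p(p(e)))), p(cons(e, e))))):
1. p(cons(k(cons(p(cons(e, 0)), p(cons(0, e))), 0), k(cons(0, p(p(p(e)))), p(cons(e, e)))))  →  p(cons(p(cons(e, 0)), k(cons(0, p(p(p(e)))), p(cons(e, e)))))   [R2 at 1.1]
2. p(cons(p(cons(e, 0)), k(cons(0, p(p(p(e)))), p(cons(e, e)))))  →  p(cons(p(cons(e, 0)), 0))   [R2 at 1.2]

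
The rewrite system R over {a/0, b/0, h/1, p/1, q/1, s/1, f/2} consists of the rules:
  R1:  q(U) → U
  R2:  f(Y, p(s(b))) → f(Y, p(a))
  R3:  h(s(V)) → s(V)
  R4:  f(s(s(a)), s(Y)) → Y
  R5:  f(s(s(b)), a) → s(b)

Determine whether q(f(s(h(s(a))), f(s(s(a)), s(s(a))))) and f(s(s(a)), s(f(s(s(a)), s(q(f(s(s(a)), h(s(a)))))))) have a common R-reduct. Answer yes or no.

yes — NF(t₁) = a, NF(t₂) = a

Reduce t₁ = q(f(s(h(s(a))), f(s(s(a)), s(s(a))))):
1. q(f(s(h(s(a))), f(s(s(a)), s(s(a)))))  →  f(s(h(s(a))), f(s(s(a)), s(s(a))))   [R1 at ε]
2. f(s(h(s(a))), f(s(s(a)), s(s(a))))  →  f(s(s(a)), f(s(s(a)), s(s(a))))   [R3 at 1.1]
3. f(s(s(a)), f(s(s(a)), s(s(a))))  →  f(s(s(a)), s(a))   [R4 at 2]
4. f(s(s(a)), s(a))  →  a   [R4 at ε]

Reduce t₂ = f(s(s(a)), s(f(s(s(a)), s(q(f(s(s(a)), h(s(a)))))))):
1. f(s(s(a)), s(f(s(s(a)), s(q(f(s(s(a)), h(s(a))))))))  →  f(s(s(a)), s(q(f(s(s(a)), h(s(a))))))   [R4 at ε]
2. f(s(s(a)), s(q(f(s(s(a)), h(s(a))))))  →  q(f(s(s(a)), h(s(a))))   [R4 at ε]
3. q(f(s(s(a)), h(s(a))))  →  f(s(s(a)), h(s(a)))   [R1 at ε]
4. f(s(s(a)), h(s(a)))  →  f(s(s(a)), s(a))   [R3 at 2]
5. f(s(s(a)), s(a))  →  a   [R4 at ε]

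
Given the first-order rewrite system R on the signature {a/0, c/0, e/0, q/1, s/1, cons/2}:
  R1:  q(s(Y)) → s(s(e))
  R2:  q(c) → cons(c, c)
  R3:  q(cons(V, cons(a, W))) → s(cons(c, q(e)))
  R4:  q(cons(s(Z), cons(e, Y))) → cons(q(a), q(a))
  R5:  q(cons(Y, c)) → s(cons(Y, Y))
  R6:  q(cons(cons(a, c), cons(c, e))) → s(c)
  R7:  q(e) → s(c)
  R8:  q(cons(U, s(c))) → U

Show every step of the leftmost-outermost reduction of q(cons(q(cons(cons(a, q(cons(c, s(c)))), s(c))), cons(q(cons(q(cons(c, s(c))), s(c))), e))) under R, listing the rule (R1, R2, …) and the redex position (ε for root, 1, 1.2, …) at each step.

1. q(cons(q(cons(cons(a, q(cons(c, s(c)))), s(c))), cons(q(cons(q(cons(c, s(c))), s(c))), e)))  →  q(cons(cons(a, q(cons(c, s(c)))), cons(q(cons(q(cons(c, s(c))), s(c))), e)))   [R8 at 1.1]
2. q(cons(cons(a, q(cons(c, s(c)))), cons(q(cons(q(cons(c, s(c))), s(c))), e)))  →  q(cons(cons(a, c), cons(q(cons(q(cons(c, s(c))), s(c))), e)))   [R8 at 1.1.2]
3. q(cons(cons(a, c), cons(q(cons(q(cons(c, s(c))), s(c))), e)))  →  q(cons(cons(a, c), cons(q(cons(c, s(c))), e)))   [R8 at 1.2.1]
4. q(cons(cons(a, c), cons(q(cons(c, s(c))), e)))  →  q(cons(cons(a, c), cons(c, e)))   [R8 at 1.2.1]
5. q(cons(cons(a, c), cons(c, e)))  →  s(c)   [R6 at ε]

s(c)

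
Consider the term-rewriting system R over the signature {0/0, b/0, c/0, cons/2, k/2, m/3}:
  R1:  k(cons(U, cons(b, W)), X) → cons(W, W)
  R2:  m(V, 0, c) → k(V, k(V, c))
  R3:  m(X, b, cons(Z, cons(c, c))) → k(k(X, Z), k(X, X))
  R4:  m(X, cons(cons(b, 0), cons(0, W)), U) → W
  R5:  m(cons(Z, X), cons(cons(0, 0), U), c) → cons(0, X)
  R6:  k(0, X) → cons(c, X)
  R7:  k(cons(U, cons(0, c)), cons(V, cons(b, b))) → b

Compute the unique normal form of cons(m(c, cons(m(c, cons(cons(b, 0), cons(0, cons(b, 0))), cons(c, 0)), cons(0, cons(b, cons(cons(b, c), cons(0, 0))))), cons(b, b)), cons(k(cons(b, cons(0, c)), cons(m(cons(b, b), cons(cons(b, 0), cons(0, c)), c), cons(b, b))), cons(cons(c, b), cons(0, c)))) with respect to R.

cons(cons(b, cons(cons(b, c), cons(0, 0))), cons(b, cons(cons(c, b), cons(0, c))))

1. cons(m(c, cons(m(c, cons(cons(b, 0), cons(0, cons(b, 0))), cons(c, 0)), cons(0, cons(b, cons(cons(b, c), cons(0, 0))))), cons(b, b)), cons(k(cons(b, cons(0, c)), cons(m(cons(b, b), cons(cons(b, 0), cons(0, c)), c), cons(b, b))), cons(cons(c, b), cons(0, c))))  →  cons(m(c, cons(cons(b, 0), cons(0, cons(b, cons(cons(b, c), cons(0, 0))))), cons(b, b)), cons(k(cons(b, cons(0, c)), cons(m(cons(b, b), cons(cons(b, 0), cons(0, c)), c), cons(b, b))), cons(cons(c, b), cons(0, c))))   [R4 at 1.2.1]
2. cons(m(c, cons(cons(b, 0), cons(0, cons(b, cons(cons(b, c), cons(0, 0))))), cons(b, b)), cons(k(cons(b, cons(0, c)), cons(m(cons(b, b), cons(cons(b, 0), cons(0, c)), c), cons(b, b))), cons(cons(c, b), cons(0, c))))  →  cons(cons(b, cons(cons(b, c), cons(0, 0))), cons(k(cons(b, cons(0, c)), cons(m(cons(b, b), cons(cons(b, 0), cons(0, c)), c), cons(b, b))), cons(cons(c, b), cons(0, c))))   [R4 at 1]
3. cons(cons(b, cons(cons(b, c), cons(0, 0))), cons(k(cons(b, cons(0, c)), cons(m(cons(b, b), cons(cons(b, 0), cons(0, c)), c), cons(b, b))), cons(cons(c, b), cons(0, c))))  →  cons(cons(b, cons(cons(b, c), cons(0, 0))), cons(b, cons(cons(c, b), cons(0, c))))   [R7 at 2.1]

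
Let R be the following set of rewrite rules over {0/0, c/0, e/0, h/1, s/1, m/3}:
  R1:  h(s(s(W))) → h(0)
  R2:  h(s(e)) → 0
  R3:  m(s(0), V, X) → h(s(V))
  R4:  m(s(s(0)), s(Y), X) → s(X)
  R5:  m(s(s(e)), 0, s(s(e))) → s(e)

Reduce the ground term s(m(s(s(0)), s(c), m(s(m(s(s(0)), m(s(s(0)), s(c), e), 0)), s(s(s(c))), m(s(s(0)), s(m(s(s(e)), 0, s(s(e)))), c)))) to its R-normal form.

1. s(m(s(s(0)), s(c), m(s(m(s(s(0)), m(s(s(0)), s(c), e), 0)), s(s(s(c))), m(s(s(0)), s(m(s(s(e)), 0, s(s(e)))), c))))  →  s(s(m(s(m(s(s(0)), m(s(s(0)), s(c), e), 0)), s(s(s(c))), m(s(s(0)), s(m(s(s(e)), 0, s(s(e)))), c))))   [R4 at 1]
2. s(s(m(s(m(s(s(0)), m(s(s(0)), s(c), e), 0)), s(s(s(c))), m(s(s(0)), s(m(s(s(e)), 0, s(s(e)))), c))))  →  s(s(m(s(m(s(s(0)), s(e), 0)), s(s(s(c))), m(s(s(0)), s(m(s(s(e)), 0, s(s(e)))), c))))   [R4 at 1.1.1.1.2]
3. s(s(m(s(m(s(s(0)), s(e), 0)), s(s(s(c))), m(s(s(0)), s(m(s(s(e)), 0, s(s(e)))), c))))  →  s(s(m(s(s(0)), s(s(s(c))), m(s(s(0)), s(m(s(s(e)), 0, s(s(e)))), c))))   [R4 at 1.1.1.1]
4. s(s(m(s(s(0)), s(s(s(c))), m(s(s(0)), s(m(s(s(e)), 0, s(s(e)))), c))))  →  s(s(s(m(s(s(0)), s(m(s(s(e)), 0, s(s(e)))), c))))   [R4 at 1.1]
5. s(s(s(m(s(s(0)), s(m(s(s(e)), 0, s(s(e)))), c))))  →  s(s(s(s(c))))   [R4 at 1.1.1]

s(s(s(s(c))))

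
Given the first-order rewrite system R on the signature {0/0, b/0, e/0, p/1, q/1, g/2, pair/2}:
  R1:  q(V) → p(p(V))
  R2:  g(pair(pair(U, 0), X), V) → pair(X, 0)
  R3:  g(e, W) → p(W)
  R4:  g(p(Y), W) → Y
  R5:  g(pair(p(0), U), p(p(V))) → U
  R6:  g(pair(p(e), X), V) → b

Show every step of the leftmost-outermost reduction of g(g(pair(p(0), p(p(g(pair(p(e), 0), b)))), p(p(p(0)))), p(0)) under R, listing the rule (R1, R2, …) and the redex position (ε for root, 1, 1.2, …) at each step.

p(b)

1. g(g(pair(p(0), p(p(g(pair(p(e), 0), b)))), p(p(p(0)))), p(0))  →  g(p(p(g(pair(p(e), 0), b))), p(0))   [R5 at 1]
2. g(p(p(g(pair(p(e), 0), b))), p(0))  →  p(g(pair(p(e), 0), b))   [R4 at ε]
3. p(g(pair(p(e), 0), b))  →  p(b)   [R6 at 1]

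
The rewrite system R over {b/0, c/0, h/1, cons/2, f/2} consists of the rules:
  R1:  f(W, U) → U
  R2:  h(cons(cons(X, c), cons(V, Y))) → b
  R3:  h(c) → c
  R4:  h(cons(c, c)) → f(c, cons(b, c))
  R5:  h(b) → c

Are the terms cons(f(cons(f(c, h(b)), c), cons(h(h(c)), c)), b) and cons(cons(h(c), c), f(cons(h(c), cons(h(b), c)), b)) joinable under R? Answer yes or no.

yes — NF(t₁) = cons(cons(c, c), b), NF(t₂) = cons(cons(c, c), b)

Reduce t₁ = cons(f(cons(f(c, h(b)), c), cons(h(h(c)), c)), b):
1. cons(f(cons(f(c, h(b)), c), cons(h(h(c)), c)), b)  →  cons(cons(h(h(c)), c), b)   [R1 at 1]
2. cons(cons(h(h(c)), c), b)  →  cons(cons(h(c), c), b)   [R3 at 1.1.1]
3. cons(cons(h(c), c), b)  →  cons(cons(c, c), b)   [R3 at 1.1]

Reduce t₂ = cons(cons(h(c), c), f(cons(h(c), cons(h(b), c)), b)):
1. cons(cons(h(c), c), f(cons(h(c), cons(h(b), c)), b))  →  cons(cons(c, c), f(cons(h(c), cons(h(b), c)), b))   [R3 at 1.1]
2. cons(cons(c, c), f(cons(h(c), cons(h(b), c)), b))  →  cons(cons(c, c), b)   [R1 at 2]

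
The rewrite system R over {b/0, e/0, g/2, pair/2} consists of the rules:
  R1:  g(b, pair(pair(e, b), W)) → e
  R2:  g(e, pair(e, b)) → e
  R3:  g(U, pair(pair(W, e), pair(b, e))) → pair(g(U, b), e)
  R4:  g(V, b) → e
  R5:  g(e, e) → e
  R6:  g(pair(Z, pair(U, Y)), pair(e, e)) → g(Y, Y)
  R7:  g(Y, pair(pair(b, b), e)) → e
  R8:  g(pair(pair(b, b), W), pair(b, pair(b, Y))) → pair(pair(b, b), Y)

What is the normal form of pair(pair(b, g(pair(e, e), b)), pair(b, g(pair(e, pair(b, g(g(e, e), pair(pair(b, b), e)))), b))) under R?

1. pair(pair(b, g(pair(e, e), b)), pair(b, g(pair(e, pair(b, g(g(e, e), pair(pair(b, b), e)))), b)))  →  pair(pair(b, e), pair(b, g(pair(e, pair(b, g(g(e, e), pair(pair(b, b), e)))), b)))   [R4 at 1.2]
2. pair(pair(b, e), pair(b, g(pair(e, pair(b, g(g(e, e), pair(pair(b, b), e)))), b)))  →  pair(pair(b, e), pair(b, e))   [R4 at 2.2]

pair(pair(b, e), pair(b, e))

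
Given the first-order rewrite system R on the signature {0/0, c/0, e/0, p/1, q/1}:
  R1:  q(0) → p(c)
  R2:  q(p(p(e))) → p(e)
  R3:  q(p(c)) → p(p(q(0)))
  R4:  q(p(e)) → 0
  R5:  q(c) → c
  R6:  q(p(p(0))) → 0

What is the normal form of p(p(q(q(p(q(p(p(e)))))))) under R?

p(p(0))

1. p(p(q(q(p(q(p(p(e))))))))  →  p(p(q(q(p(p(e))))))   [R2 at 1.1.1.1.1]
2. p(p(q(q(p(p(e))))))  →  p(p(q(p(e))))   [R2 at 1.1.1]
3. p(p(q(p(e))))  →  p(p(0))   [R4 at 1.1]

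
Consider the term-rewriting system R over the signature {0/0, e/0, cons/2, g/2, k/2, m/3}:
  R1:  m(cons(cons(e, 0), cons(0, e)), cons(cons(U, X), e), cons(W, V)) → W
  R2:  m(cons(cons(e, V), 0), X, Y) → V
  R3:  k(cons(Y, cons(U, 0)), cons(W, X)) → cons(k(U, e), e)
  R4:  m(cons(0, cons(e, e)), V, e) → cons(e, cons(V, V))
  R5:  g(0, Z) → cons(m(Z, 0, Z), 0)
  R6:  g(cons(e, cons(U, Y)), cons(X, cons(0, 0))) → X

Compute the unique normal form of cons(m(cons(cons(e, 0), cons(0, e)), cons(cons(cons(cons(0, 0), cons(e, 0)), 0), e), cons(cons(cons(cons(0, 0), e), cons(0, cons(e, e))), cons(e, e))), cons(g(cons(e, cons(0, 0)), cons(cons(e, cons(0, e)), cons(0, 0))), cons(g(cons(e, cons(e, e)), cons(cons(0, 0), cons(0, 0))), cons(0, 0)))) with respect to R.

1. cons(m(cons(cons(e, 0), cons(0, e)), cons(cons(cons(cons(0, 0), cons(e, 0)), 0), e), cons(cons(cons(cons(0, 0), e), cons(0, cons(e, e))), cons(e, e))), cons(g(cons(e, cons(0, 0)), cons(cons(e, cons(0, e)), cons(0, 0))), cons(g(cons(e, cons(e, e)), cons(cons(0, 0), cons(0, 0))), cons(0, 0))))  →  cons(cons(cons(cons(0, 0), e), cons(0, cons(e, e))), cons(g(cons(e, cons(0, 0)), cons(cons(e, cons(0, e)), cons(0, 0))), cons(g(cons(e, cons(e, e)), cons(cons(0, 0), cons(0, 0))), cons(0, 0))))   [R1 at 1]
2. cons(cons(cons(cons(0, 0), e), cons(0, cons(e, e))), cons(g(cons(e, cons(0, 0)), cons(cons(e, cons(0, e)), cons(0, 0))), cons(g(cons(e, cons(e, e)), cons(cons(0, 0), cons(0, 0))), cons(0, 0))))  →  cons(cons(cons(cons(0, 0), e), cons(0, cons(e, e))), cons(cons(e, cons(0, e)), cons(g(cons(e, cons(e, e)), cons(cons(0, 0), cons(0, 0))), cons(0, 0))))   [R6 at 2.1]
3. cons(cons(cons(cons(0, 0), e), cons(0, cons(e, e))), cons(cons(e, cons(0, e)), cons(g(cons(e, cons(e, e)), cons(cons(0, 0), cons(0, 0))), cons(0, 0))))  →  cons(cons(cons(cons(0, 0), e), cons(0, cons(e, e))), cons(cons(e, cons(0, e)), cons(cons(0, 0), cons(0, 0))))   [R6 at 2.2.1]

cons(cons(cons(cons(0, 0), e), cons(0, cons(e, e))), cons(cons(e, cons(0, e)), cons(cons(0, 0), cons(0, 0))))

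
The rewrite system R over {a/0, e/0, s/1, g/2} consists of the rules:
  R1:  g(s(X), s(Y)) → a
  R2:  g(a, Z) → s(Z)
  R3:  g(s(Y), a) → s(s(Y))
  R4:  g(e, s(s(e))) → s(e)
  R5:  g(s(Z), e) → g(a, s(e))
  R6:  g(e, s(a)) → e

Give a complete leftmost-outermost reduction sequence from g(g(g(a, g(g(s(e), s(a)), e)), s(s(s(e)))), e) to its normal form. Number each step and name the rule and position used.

1. g(g(g(a, g(g(s(e), s(a)), e)), s(s(s(e)))), e)  →  g(g(s(g(g(s(e), s(a)), e)), s(s(s(e)))), e)   [R2 at 1.1]
2. g(g(s(g(g(s(e), s(a)), e)), s(s(s(e)))), e)  →  g(a, e)   [R1 at 1]
3. g(a, e)  →  s(e)   [R2 at ε]

s(e)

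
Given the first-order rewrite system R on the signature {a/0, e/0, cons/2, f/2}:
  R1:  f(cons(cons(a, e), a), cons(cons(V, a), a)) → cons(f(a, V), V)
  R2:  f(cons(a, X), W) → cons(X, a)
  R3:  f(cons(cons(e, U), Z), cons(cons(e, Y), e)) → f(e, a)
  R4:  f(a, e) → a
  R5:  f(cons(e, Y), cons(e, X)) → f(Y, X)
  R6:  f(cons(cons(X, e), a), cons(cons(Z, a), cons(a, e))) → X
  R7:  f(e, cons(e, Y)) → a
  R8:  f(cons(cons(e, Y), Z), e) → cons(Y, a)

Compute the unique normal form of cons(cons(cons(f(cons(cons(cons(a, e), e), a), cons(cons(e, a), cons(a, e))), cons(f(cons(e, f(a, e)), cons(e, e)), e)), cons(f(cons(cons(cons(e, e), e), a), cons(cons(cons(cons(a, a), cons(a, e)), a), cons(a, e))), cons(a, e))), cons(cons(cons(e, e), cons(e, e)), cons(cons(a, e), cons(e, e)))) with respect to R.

1. cons(cons(cons(f(cons(cons(cons(a, e), e), a), cons(cons(e, a), cons(a, e))), cons(f(cons(e, f(a, e)), cons(e, e)), e)), cons(f(cons(cons(cons(e, e), e), a), cons(cons(cons(cons(a, a), cons(a, e)), a), cons(a, e))), cons(a, e))), cons(cons(cons(e, e), cons(e, e)), cons(cons(a, e), cons(e, e))))  →  cons(cons(cons(cons(a, e), cons(f(cons(e, f(a, e)), cons(e, e)), e)), cons(f(cons(cons(cons(e, e), e), a), cons(cons(cons(cons(a, a), cons(a, e)), a), cons(a, e))), cons(a, e))), cons(cons(cons(e, e), cons(e, e)), cons(cons(a, e), cons(e, e))))   [R6 at 1.1.1]
2. cons(cons(cons(cons(a, e), cons(f(cons(e, f(a, e)), cons(e, e)), e)), cons(f(cons(cons(cons(e, e), e), a), cons(cons(cons(cons(a, a), cons(a, e)), a), cons(a, e))), cons(a, e))), cons(cons(cons(e, e), cons(e, e)), cons(cons(a, e), cons(e, e))))  →  cons(cons(cons(cons(a, e), cons(f(f(a, e), e), e)), cons(f(cons(cons(cons(e, e), e), a), cons(cons(cons(cons(a, a), cons(a, e)), a), cons(a, e))), cons(a, e))), cons(cons(cons(e, e), cons(e, e)), cons(cons(a, e), cons(e, e))))   [R5 at 1.1.2.1]
3. cons(cons(cons(cons(a, e), cons(f(f(a, e), e), e)), cons(f(cons(cons(cons(e, e), e), a), cons(cons(cons(cons(a, a), cons(a, e)), a), cons(a, e))), cons(a, e))), cons(cons(cons(e, e), cons(e, e)), cons(cons(a, e), cons(e, e))))  →  cons(cons(cons(cons(a, e), cons(f(a, e), e)), cons(f(cons(cons(cons(e, e), e), a), cons(cons(cons(cons(a, a), cons(a, e)), a), cons(a, e))), cons(a, e))), cons(cons(cons(e, e), cons(e, e)), cons(cons(a, e), cons(e, e))))   [R4 at 1.1.2.1.1]
4. cons(cons(cons(cons(a, e), cons(f(a, e), e)), cons(f(cons(cons(cons(e, e), e), a), cons(cons(cons(cons(a, a), cons(a, e)), a), cons(a, e))), cons(a, e))), cons(cons(cons(e, e), cons(e, e)), cons(cons(a, e), cons(e, e))))  →  cons(cons(cons(cons(a, e), cons(a, e)), cons(f(cons(cons(cons(e, e), e), a), cons(cons(cons(cons(a, a), cons(a, e)), a), cons(a, e))), cons(a, e))), cons(cons(cons(e, e), cons(e, e)), cons(cons(a, e), cons(e, e))))   [R4 at 1.1.2.1]
5. cons(cons(cons(cons(a, e), cons(a, e)), cons(f(cons(cons(cons(e, e), e), a), cons(cons(cons(cons(a, a), cons(a, e)), a), cons(a, e))), cons(a, e))), cons(cons(cons(e, e), cons(e, e)), cons(cons(a, e), cons(e, e))))  →  cons(cons(cons(cons(a, e), cons(a, e)), cons(cons(e, e), cons(a, e))), cons(cons(cons(e, e), cons(e, e)), cons(cons(a, e), cons(e, e))))   [R6 at 1.2.1]

cons(cons(cons(cons(a, e), cons(a, e)), cons(cons(e, e), cons(a, e))), cons(cons(cons(e, e), cons(e, e)), cons(cons(a, e), cons(e, e))))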